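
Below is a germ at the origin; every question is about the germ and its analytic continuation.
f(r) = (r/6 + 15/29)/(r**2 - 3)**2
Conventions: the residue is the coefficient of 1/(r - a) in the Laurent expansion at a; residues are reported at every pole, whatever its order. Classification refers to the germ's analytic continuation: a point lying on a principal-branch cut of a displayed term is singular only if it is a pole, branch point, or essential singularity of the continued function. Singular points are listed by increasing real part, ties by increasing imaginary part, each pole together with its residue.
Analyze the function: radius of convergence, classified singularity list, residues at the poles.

Radius of convergence at 0: sqrt(3).
At -sqrt(3): a pole of order 2; residue (5/348)*sqrt(3).
At sqrt(3): a pole of order 2; residue -(5/348)*sqrt(3).

Denominator factor (r**2 - 3)^2: discriminant 12, real irrational roots sqrt(3) and -sqrt(3); poles of order 2, moduli sqrt(3) and sqrt(3).
The radius of convergence is the smallest modulus among the singular points: sqrt(3).
The factor r**2 - 3 splits as (r - a)(r - a') with a = -sqrt(3), a' = sqrt(3). At the order-2 pole a set g(r) = (r - a)^2*f(r) = [r/6 + 15/29] / (r - a')^2.
Order-2 pole: residue = g'(a); g'(-sqrt(3)) = (5/348)*sqrt(3), so the residue is (5/348)*sqrt(3).
The factor r**2 - 3 splits as (r - a)(r - a') with a = sqrt(3), a' = -sqrt(3). At the order-2 pole a set g(r) = (r - a)^2*f(r) = [r/6 + 15/29] / (r - a')^2.
Order-2 pole: residue = g'(a); g'(sqrt(3)) = -(5/348)*sqrt(3), so the residue is -(5/348)*sqrt(3).
List the singular points by increasing real part (a conjugate pair: the negative imaginary part first).


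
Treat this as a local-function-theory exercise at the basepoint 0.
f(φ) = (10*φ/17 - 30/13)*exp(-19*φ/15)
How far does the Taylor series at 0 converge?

The factor exp(-19*φ/15) is entire and contributes no finite singular point.
The polynomial part has no poles.
No finite singular points: the Taylor series at 0 converges everywhere.

The radius of convergence is infinite.


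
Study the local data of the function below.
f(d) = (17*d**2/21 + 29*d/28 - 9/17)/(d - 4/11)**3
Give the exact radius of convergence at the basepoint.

Denominator factor (d - 4/11)^3: pole of order 3 at 4/11, modulus 4/11.
The radius of convergence is the smallest modulus among the singular points: 4/11.

The radius of convergence is 4/11.


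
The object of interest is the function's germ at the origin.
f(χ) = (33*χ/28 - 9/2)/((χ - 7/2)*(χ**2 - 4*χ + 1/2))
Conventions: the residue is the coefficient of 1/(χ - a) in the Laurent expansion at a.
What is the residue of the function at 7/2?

At the order-1 pole 7/2 set g(χ) = (χ - (7/2))*f(χ) = (33*χ/28 - 9/2)/(χ**2 - 4*χ + 1/2).
Simple pole: residue = g(a) at a = 7/2, which is 3/10.

The residue is 3/10.


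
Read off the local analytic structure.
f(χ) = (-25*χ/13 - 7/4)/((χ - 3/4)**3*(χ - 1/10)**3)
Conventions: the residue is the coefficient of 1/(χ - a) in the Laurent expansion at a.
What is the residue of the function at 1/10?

The residue is 640800000/4826809.

At the order-3 pole 1/10 set g(χ) = (χ - (1/10))^3*f(χ) = (-25*χ/13 - 7/4)/(χ - 3/4)**3.
Order-3 pole: residue = g''(a)/2; g''(1/10) = 1281600000/4826809, so the residue is 640800000/4826809.


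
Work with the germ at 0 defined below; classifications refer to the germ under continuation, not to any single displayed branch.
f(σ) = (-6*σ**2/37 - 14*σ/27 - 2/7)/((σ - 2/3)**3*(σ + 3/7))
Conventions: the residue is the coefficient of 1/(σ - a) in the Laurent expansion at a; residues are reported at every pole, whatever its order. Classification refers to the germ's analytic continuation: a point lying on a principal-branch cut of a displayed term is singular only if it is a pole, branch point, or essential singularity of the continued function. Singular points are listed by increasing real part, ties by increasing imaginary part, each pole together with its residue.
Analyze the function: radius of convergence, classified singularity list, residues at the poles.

Denominator factor (σ - 2/3)^3: pole of order 3 at 2/3, modulus 2/3.
Denominator factor (σ + 3/7): pole of order 1 at -3/7, modulus 3/7.
The radius of convergence is the smallest modulus among the singular points: 3/7.
At the order-1 pole -3/7 set g(σ) = (σ - (-3/7))*f(σ) = (-6*σ**2/37 - 14*σ/27 - 2/7)/(σ - 2/3)**3.
Simple pole: residue = g(a) at a = -3/7, which is 31962/450179.
At the order-3 pole 2/3 set g(σ) = (σ - (2/3))^3*f(σ) = (-6*σ**2/37 - 14*σ/27 - 2/7)/(σ + 3/7).
Order-3 pole: residue = g''(a)/2; g''(2/3) = -63924/450179, so the residue is -31962/450179.
List the singular points by increasing real part (a conjugate pair: the negative imaginary part first).

Radius of convergence at 0: 3/7.
At -3/7: a pole of order 1; residue 31962/450179.
At 2/3: a pole of order 3; residue -31962/450179.


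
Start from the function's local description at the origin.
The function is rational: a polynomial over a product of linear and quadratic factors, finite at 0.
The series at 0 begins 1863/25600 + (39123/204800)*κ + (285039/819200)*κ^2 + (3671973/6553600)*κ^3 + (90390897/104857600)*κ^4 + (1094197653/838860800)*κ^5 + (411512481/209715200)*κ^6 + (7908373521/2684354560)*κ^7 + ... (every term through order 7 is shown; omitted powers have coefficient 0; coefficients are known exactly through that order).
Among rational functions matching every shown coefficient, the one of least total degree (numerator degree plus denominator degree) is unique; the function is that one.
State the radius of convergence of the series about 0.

No rational of total degree below 4 reproduces all 8 coefficients; solving the [0/4] Pade equations on them gives f(κ) = 23/(25*(κ - 8/3)**3*(κ - 2/3)), whose expansion matches every shown term.
Denominator factor (κ - 8/3)^3: pole of order 3 at 8/3, modulus 8/3.
Denominator factor (κ - 2/3): pole of order 1 at 2/3, modulus 2/3.
The radius of convergence is the smallest modulus among the singular points: 2/3.

The radius of convergence is 2/3.


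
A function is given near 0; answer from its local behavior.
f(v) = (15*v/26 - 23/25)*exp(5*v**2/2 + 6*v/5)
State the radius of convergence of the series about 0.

The radius of convergence is infinite.

The factor exp(5*v**2/2 + 6*v/5) is entire and contributes no finite singular point.
The polynomial part has no poles.
No finite singular points: the Taylor series at 0 converges everywhere.


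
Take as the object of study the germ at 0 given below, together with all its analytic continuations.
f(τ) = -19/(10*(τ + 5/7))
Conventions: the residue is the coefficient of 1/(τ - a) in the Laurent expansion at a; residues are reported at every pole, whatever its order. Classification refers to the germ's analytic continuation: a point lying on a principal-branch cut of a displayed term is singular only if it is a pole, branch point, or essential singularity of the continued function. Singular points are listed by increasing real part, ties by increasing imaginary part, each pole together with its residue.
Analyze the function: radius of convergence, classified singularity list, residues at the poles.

Denominator factor (τ + 5/7): pole of order 1 at -5/7, modulus 5/7.
The radius of convergence is the smallest modulus among the singular points: 5/7.
At the order-1 pole -5/7 set g(τ) = (τ - (-5/7))*f(τ) = -19/10.
Simple pole: residue = g(a) at a = -5/7, which is -19/10.

Radius of convergence at 0: 5/7.
At -5/7: a pole of order 1; residue -19/10.


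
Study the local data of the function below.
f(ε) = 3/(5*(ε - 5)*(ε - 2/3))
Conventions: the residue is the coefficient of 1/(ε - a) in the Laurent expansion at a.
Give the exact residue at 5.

The residue is 9/65.

At the order-1 pole 5 set g(ε) = (ε - (5))*f(ε) = 3/(5*(ε - 2/3)).
Simple pole: residue = g(a) at a = 5, which is 9/65.


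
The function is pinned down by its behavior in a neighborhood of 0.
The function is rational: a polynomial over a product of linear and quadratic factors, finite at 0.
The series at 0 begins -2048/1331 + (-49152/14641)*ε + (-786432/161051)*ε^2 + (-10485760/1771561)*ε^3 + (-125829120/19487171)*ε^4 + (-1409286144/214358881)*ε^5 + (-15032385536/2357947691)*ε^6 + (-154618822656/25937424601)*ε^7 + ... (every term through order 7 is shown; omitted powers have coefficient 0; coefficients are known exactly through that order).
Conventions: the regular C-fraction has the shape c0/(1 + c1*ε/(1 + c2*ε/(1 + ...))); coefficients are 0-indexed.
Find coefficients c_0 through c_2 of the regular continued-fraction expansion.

The regular C-fraction coefficients are [-2048/1331, -24/11, 8/11].

Taylor coefficients (read off): a_0 = -2048/1331, a_1 = -49152/14641, a_2 = -786432/161051.
c0 = a_0 = -2048/1331. Peel one level at a time: if S = 1 + c*ε/S' with S'(0) = 1, then c is the ε-coefficient of S and S' = c*ε/(S - 1).
S_1 = c0/f = 1 + (-24/11)*ε + (192/121)*ε^2 + ...; c1 = -24/11.
S_2 = c1*ε/(S_1 - 1) = 1 + (8/11)*ε + ...; c2 = 8/11.


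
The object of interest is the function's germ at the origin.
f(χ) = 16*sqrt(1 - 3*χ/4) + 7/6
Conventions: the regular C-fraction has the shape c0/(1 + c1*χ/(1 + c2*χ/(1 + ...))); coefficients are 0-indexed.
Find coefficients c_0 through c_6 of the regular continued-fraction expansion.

The regular C-fraction coefficients are [103/6, 36/103, -885/1648, -309/4720, -1461/4720, -885/7792, -2037/7792].

Taylor coefficients (expand at 0): a_0 = 103/6, a_1 = -6, a_2 = -9/8, a_3 = -27/64, a_4 = -405/2048, a_5 = -1701/16384, a_6 = -15309/262144.
c0 = a_0 = 103/6. Peel one level at a time: if S = 1 + c*χ/S' with S'(0) = 1, then c is the χ-coefficient of S and S' = c*χ/(S - 1).
S_1 = c0/f = 1 + (36/103)*χ + (7965/42436)*χ^2 + ...; c1 = 36/103.
S_2 = c1*χ/(S_1 - 1) = 1 + (-885/1648)*χ + (-9/256)*χ^2 + ...; c2 = -885/1648.
S_3 = c2*χ/(S_2 - 1) = 1 + (-309/4720)*χ + (-451449/22278400)*χ^2 + ...; c3 = -309/4720.
S_4 = c3*χ/(S_3 - 1) = 1 + (-1461/4720)*χ + (-9/256)*χ^2 + ...; c4 = -1461/4720.
S_5 = c4*χ/(S_4 - 1) = 1 + (-885/7792)*χ + (-1802745/60715264)*χ^2 + ...; c5 = -885/7792.
S_6 = c5*χ/(S_5 - 1) = 1 + (-2037/7792)*χ + ...; c6 = -2037/7792.


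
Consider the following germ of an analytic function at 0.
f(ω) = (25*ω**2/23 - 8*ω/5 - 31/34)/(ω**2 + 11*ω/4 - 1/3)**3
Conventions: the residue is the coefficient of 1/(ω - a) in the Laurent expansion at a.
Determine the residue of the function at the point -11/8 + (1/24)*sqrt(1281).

The residue is (274310976/152205514265)*sqrt(1281).

The factor ω**2 + 11*ω/4 - 1/3 splits as (ω - a)(ω - a') with a = -11/8 + (1/24)*sqrt(1281), a' = -11/8 - (1/24)*sqrt(1281). At the order-3 pole a set g(ω) = (ω - a)^3*f(ω) = [25*ω**2/23 - 8*ω/5 - 31/34] / (ω - a')^3.
Order-3 pole: residue = g''(a)/2; g''(-11/8 + (1/24)*sqrt(1281)) = (548621952/152205514265)*sqrt(1281), so the residue is (274310976/152205514265)*sqrt(1281).


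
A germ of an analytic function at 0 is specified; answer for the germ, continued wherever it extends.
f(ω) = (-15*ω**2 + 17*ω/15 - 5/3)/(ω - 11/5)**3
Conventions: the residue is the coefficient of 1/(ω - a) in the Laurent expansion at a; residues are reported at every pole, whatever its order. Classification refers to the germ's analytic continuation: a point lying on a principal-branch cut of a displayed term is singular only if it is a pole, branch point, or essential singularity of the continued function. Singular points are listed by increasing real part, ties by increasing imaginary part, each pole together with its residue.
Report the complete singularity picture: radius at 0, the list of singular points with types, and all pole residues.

Denominator factor (ω - 11/5)^3: pole of order 3 at 11/5, modulus 11/5.
The radius of convergence is the smallest modulus among the singular points: 11/5.
At the order-3 pole 11/5 set g(ω) = (ω - (11/5))^3*f(ω) = -15*ω**2 + 17*ω/15 - 5/3.
Order-3 pole: residue = g''(a)/2; g''(11/5) = -30, so the residue is -15.

Radius of convergence at 0: 11/5.
At 11/5: a pole of order 3; residue -15.


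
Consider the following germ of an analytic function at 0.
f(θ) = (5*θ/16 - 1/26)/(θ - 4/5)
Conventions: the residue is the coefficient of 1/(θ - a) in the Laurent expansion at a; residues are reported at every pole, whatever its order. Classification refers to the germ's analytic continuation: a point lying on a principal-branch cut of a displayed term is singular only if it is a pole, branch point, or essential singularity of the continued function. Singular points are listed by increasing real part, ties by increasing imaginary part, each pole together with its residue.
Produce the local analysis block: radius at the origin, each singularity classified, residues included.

Radius of convergence at 0: 4/5.
At 4/5: a pole of order 1; residue 11/52.

Denominator factor (θ - 4/5): pole of order 1 at 4/5, modulus 4/5.
The radius of convergence is the smallest modulus among the singular points: 4/5.
At the order-1 pole 4/5 set g(θ) = (θ - (4/5))*f(θ) = 5*θ/16 - 1/26.
Simple pole: residue = g(a) at a = 4/5, which is 11/52.


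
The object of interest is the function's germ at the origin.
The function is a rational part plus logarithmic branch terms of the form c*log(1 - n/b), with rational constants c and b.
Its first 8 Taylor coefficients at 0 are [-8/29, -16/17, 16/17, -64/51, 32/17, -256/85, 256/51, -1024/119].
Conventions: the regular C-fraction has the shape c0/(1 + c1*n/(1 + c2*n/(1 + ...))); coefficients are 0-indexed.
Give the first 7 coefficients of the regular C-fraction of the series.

Taylor coefficients (read off): a_0 = -8/29, a_1 = -16/17, a_2 = 16/17, a_3 = -64/51, a_4 = 32/17, a_5 = -256/85, a_6 = 256/51.
c0 = a_0 = -8/29. Peel one level at a time: if S = 1 + c*n/S' with S'(0) = 1, then c is the n-coefficient of S and S' = c*n/(S - 1).
S_1 = c0/f = 1 + (-58/17)*n + (4350/289)*n^2 + ...; c1 = -58/17.
S_2 = c1*n/(S_1 - 1) = 1 + (75/17)*n + (-1/3)*n^2 + ...; c2 = 75/17.
S_3 = c2*n/(S_2 - 1) = 1 + (17/225)*n + (-3536/50625)*n^2 + ...; c3 = 17/225.
S_4 = c3*n/(S_3 - 1) = 1 + (208/225)*n + (-4/15)*n^2 + ...; c4 = 208/225.
S_5 = c4*n/(S_4 - 1) = 1 + (15/52)*n + (-555/2704)*n^2 + ...; c5 = 15/52.
S_6 = c5*n/(S_5 - 1) = 1 + (37/52)*n + ...; c6 = 37/52.

The regular C-fraction coefficients are [-8/29, -58/17, 75/17, 17/225, 208/225, 15/52, 37/52].


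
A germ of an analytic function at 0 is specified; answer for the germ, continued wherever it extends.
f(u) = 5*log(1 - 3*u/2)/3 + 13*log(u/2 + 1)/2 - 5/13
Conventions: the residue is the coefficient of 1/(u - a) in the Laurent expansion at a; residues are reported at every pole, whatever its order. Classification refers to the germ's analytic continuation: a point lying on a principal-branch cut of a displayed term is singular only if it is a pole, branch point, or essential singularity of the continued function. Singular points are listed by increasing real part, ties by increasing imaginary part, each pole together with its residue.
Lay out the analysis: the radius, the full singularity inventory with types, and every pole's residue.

Branch term (5/3)*log(1 - u/(2/3)): its argument vanishes at u = 2/3, a logarithmic branch point, modulus 2/3.
Branch term (13/2)*log(1 - u/(-2)): its argument vanishes at u = -2, a logarithmic branch point, modulus 2.
The radius of convergence is the smallest modulus among the singular points: 2/3.
List the singular points by increasing real part (a conjugate pair: the negative imaginary part first).

Radius of convergence at 0: 2/3.
At -2: a logarithmic branch point.
At 2/3: a logarithmic branch point.


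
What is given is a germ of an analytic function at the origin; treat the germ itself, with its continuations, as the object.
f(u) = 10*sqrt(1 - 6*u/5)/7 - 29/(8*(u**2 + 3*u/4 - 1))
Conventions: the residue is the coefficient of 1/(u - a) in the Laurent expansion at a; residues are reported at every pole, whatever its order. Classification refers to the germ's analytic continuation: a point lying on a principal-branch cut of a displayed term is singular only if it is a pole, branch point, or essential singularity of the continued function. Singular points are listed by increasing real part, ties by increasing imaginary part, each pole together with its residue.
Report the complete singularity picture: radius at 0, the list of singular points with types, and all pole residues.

Denominator factor (u**2 + 3*u/4 - 1): discriminant 73/16, real irrational roots -3/8 + (1/8)*sqrt(73) and -3/8 - (1/8)*sqrt(73); poles of order 1, moduli -3/8 + (1/8)*sqrt(73) and 3/8 + (1/8)*sqrt(73).
Branch term (10/7)*sqrt(1 - u/(5/6)): its argument vanishes at u = 5/6, a square-root branch point, modulus 5/6.
The radius of convergence is the smallest modulus among the singular points: -3/8 + (1/8)*sqrt(73).
The branch term is analytic at -3/8 - (1/8)*sqrt(73) and contributes nothing to the residue; only the rational part matters.
The factor u**2 + 3*u/4 - 1 splits as (u - a)(u - a') with a = -3/8 - (1/8)*sqrt(73), a' = -3/8 + (1/8)*sqrt(73). At the order-1 pole a set g(u) = (u - a)*(rational part) = [-29/8] / (u - a').
Simple pole: residue = g(a) at a = -3/8 - (1/8)*sqrt(73), which is (29/146)*sqrt(73).
The branch term is analytic at -3/8 + (1/8)*sqrt(73) and contributes nothing to the residue; only the rational part matters.
The factor u**2 + 3*u/4 - 1 splits as (u - a)(u - a') with a = -3/8 + (1/8)*sqrt(73), a' = -3/8 - (1/8)*sqrt(73). At the order-1 pole a set g(u) = (u - a)*(rational part) = [-29/8] / (u - a').
Simple pole: residue = g(a) at a = -3/8 + (1/8)*sqrt(73), which is -(29/146)*sqrt(73).
List the singular points by increasing real part (a conjugate pair: the negative imaginary part first).

Radius of convergence at 0: -3/8 + (1/8)*sqrt(73).
At -3/8 - (1/8)*sqrt(73): a pole of order 1; residue (29/146)*sqrt(73).
At -3/8 + (1/8)*sqrt(73): a pole of order 1; residue -(29/146)*sqrt(73).
At 5/6: an algebraic (square-root) branch point.


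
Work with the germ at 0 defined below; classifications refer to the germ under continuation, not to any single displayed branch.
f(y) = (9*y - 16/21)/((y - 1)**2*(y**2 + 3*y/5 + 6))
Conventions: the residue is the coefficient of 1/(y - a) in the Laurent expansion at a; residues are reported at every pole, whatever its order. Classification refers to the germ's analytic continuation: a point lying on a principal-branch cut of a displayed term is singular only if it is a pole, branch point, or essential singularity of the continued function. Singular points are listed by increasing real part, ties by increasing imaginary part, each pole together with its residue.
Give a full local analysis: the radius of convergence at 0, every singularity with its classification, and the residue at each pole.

Radius of convergence at 0: 1.
At (-3/10) - ((1/10)*sqrt(591))*i: a pole of order 1; residue (-24665/60648) - ((649345/35842968)*sqrt(591))*i.
At (-3/10) + ((1/10)*sqrt(591))*i: a pole of order 1; residue (-24665/60648) + ((649345/35842968)*sqrt(591))*i.
At 1: a pole of order 2; residue 24665/30324.


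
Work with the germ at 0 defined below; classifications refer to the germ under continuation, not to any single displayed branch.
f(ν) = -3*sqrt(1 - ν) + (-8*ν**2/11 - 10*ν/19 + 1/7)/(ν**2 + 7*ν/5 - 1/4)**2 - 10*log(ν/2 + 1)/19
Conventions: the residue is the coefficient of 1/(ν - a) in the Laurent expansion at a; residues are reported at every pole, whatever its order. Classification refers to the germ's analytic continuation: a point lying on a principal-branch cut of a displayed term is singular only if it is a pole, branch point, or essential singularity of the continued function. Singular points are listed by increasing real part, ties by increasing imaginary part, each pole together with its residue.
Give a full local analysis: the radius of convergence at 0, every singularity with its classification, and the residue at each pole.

Radius of convergence at 0: -7/10 + (1/10)*sqrt(74).
At -2: a logarithmic branch point.
At -7/10 - (1/10)*sqrt(74): a pole of order 2; residue (63375/2002847)*sqrt(74).
At -7/10 + (1/10)*sqrt(74): a pole of order 2; residue -(63375/2002847)*sqrt(74).
At 1: an algebraic (square-root) branch point.


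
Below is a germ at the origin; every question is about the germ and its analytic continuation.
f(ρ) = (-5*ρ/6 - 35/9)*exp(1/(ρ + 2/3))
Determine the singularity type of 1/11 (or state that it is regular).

The point is a regular point.

There is no denominator, hence no pole anywhere.
The essential point of exp(1/(ρ - (-2/3))) is -2/3, not 1/11.
So the germ continues analytically to 1/11.


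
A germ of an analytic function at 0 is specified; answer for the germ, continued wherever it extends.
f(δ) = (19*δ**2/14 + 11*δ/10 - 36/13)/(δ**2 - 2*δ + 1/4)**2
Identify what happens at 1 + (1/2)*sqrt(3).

The denominator factor δ**2 - 2*δ + 1/4 vanishes at 1 + (1/2)*sqrt(3) and appears to the power 2; the numerator there equals 367/520 + (267/140)*sqrt(3), nonzero, and no other factor vanishes.
Hence a pole whose order is the multiplicity, 2.

The point is a pole of order 2.


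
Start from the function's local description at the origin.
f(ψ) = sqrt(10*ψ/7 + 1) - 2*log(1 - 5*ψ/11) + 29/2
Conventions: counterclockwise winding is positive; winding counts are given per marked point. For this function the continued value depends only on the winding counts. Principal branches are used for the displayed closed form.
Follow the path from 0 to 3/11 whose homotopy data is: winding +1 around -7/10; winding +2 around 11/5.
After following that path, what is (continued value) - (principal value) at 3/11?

Continued minus principal equals (-(2/77)*sqrt(8239)) - ((8)*pi)*i.

The rational part is single-valued and drops out of the difference; each branch term changes only by its own monodromy.
(1)*sqrt(1 - ψ/(-7/10)): winding +1 is odd, the square root flips sign, contributing -2*(1)*sqrt(1 - (3/11)/(-7/10)) = -2*(1)*sqrt(107/77) = -(2/77)*sqrt(8239).
(-2)*log(1 - ψ/(11/5)): each positive loop around 11/5 adds 2*pi*i to the log, so winding +2 contributes (-2)*(2)*2*pi*i = -(8)*pi*i.
Summing the contributions at ψ = 3/11 gives (-(2/77)*sqrt(8239)) - ((8)*pi)*i.


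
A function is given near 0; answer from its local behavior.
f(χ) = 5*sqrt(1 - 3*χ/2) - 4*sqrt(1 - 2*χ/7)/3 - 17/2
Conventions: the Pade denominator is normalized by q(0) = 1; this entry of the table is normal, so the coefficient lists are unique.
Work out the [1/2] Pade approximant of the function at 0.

The Pade approximant has numerator coefficients [-29/6, -103244527/28161000]; denominator coefficients [1, 103613/4693500, -40002481/131418000].

Taylor coefficients needed (expand at 0): a_0 = -29/6, a_1 = -299/84, a_2 = -6551/4704, a_3 = -138659/131712.
Write the denominator as Q(χ) = 1 + q1*χ + q2*χ^2. Requiring Q*f - P = O(χ^4) with deg P <= 1 kills the coefficients of χ^2..χ^3 in Q*f:
  χ^2: a_2 + q1*a_1 + q2*a_0 = 0, i.e. -6551/4704 + (-299/84)*q1 + (-29/6)*q2 = 0.
  χ^3: a_3 + q1*a_2 + q2*a_1 = 0, i.e. -138659/131712 + (-6551/4704)*q1 + (-299/84)*q2 = 0.
Solving this linear system: q1 = 103613/4693500, q2 = -40002481/131418000.
The numerator is Q*f truncated at degree 1: P0 = a_0 = -29/6; P1 = a_1 + q1*a_0 = -103244527/28161000.


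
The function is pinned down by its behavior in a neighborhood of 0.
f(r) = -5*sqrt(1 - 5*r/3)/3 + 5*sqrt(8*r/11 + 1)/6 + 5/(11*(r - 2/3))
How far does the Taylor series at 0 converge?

Denominator factor (r - 2/3): pole of order 1 at 2/3, modulus 2/3.
Branch term (5/6)*sqrt(1 - r/(-11/8)): its argument vanishes at r = -11/8, a square-root branch point, modulus 11/8.
Branch term (-5/3)*sqrt(1 - r/(3/5)): its argument vanishes at r = 3/5, a square-root branch point, modulus 3/5.
The radius of convergence is the smallest modulus among the singular points: 3/5.

The radius of convergence is 3/5.


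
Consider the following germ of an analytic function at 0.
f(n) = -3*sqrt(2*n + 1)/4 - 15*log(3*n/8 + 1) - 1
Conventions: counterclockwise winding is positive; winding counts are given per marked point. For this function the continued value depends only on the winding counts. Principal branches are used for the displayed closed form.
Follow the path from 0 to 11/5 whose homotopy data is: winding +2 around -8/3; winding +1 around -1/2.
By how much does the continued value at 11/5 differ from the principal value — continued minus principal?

The rational part is single-valued and drops out of the difference; each branch term changes only by its own monodromy.
(-3/4)*sqrt(1 - n/(-1/2)): winding +1 is odd, the square root flips sign, contributing -2*(-3/4)*sqrt(1 - (11/5)/(-1/2)) = -2*(-3/4)*sqrt(27/5) = (9/10)*sqrt(15).
(-15)*log(1 - n/(-8/3)): each positive loop around -8/3 adds 2*pi*i to the log, so winding +2 contributes (-15)*(2)*2*pi*i = -(60)*pi*i.
Summing the contributions at n = 11/5 gives ((9/10)*sqrt(15)) - ((60)*pi)*i.

Continued minus principal equals ((9/10)*sqrt(15)) - ((60)*pi)*i.


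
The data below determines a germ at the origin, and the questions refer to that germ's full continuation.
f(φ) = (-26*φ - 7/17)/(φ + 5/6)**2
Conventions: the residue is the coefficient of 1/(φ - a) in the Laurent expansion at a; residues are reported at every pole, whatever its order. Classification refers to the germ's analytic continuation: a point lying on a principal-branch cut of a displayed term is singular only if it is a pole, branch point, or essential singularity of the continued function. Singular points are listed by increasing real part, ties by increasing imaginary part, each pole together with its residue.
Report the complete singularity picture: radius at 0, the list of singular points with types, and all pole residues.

Denominator factor (φ + 5/6)^2: pole of order 2 at -5/6, modulus 5/6.
The radius of convergence is the smallest modulus among the singular points: 5/6.
At the order-2 pole -5/6 set g(φ) = (φ - (-5/6))^2*f(φ) = -26*φ - 7/17.
Order-2 pole: residue = g'(a); g'(-5/6) = -26, so the residue is -26.

Radius of convergence at 0: 5/6.
At -5/6: a pole of order 2; residue -26.


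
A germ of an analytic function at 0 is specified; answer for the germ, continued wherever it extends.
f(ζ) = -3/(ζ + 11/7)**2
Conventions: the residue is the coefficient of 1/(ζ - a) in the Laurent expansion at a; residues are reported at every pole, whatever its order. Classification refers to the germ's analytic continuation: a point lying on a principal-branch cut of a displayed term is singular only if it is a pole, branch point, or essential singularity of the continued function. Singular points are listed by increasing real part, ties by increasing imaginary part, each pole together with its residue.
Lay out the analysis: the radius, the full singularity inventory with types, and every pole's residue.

Denominator factor (ζ + 11/7)^2: pole of order 2 at -11/7, modulus 11/7.
The radius of convergence is the smallest modulus among the singular points: 11/7.
At the order-2 pole -11/7 set g(ζ) = (ζ - (-11/7))^2*f(ζ) = -3.
Order-2 pole: residue = g'(a); g'(-11/7) = 0, so the residue is 0.

Radius of convergence at 0: 11/7.
At -11/7: a pole of order 2; residue 0.


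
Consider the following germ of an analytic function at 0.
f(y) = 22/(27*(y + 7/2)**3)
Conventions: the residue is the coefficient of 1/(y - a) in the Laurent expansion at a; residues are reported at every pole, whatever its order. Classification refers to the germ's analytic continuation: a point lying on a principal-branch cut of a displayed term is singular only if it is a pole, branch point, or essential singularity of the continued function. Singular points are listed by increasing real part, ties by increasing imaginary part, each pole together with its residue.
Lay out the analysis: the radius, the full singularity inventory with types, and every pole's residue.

Denominator factor (y + 7/2)^3: pole of order 3 at -7/2, modulus 7/2.
The radius of convergence is the smallest modulus among the singular points: 7/2.
At the order-3 pole -7/2 set g(y) = (y - (-7/2))^3*f(y) = 22/27.
Order-3 pole: residue = g''(a)/2; g''(-7/2) = 0, so the residue is 0.

Radius of convergence at 0: 7/2.
At -7/2: a pole of order 3; residue 0.


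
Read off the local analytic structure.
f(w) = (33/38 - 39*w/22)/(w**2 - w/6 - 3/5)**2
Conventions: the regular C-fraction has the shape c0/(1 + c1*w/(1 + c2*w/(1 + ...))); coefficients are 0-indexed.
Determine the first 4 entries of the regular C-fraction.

The regular C-fraction coefficients are [275/114, 2828/1089, -9700321/12318768, -791123198855/987570280368].

Taylor coefficients (expand at 0): a_0 = 275/114, a_1 = -35350/5643, a_2 = 1535125/135432, a_3 = -8131625/332424.
c0 = a_0 = 275/114. Peel one level at a time: if S = 1 + c*w/S' with S'(0) = 1, then c is the w-coefficient of S and S' = c*w/(S - 1).
S_1 = c0/f = 1 + (2828/1089)*w + (9700321/4743684)*w^2 + ...; c1 = 2828/1089.
S_2 = c1*w/(S_1 - 1) = 1 + (-9700321/12318768)*w + (-6538208255/10364868864)*w^2 + ...; c2 = -9700321/12318768.
S_3 = c2*w/(S_2 - 1) = 1 + (-791123198855/987570280368)*w + ...; c3 = -791123198855/987570280368.


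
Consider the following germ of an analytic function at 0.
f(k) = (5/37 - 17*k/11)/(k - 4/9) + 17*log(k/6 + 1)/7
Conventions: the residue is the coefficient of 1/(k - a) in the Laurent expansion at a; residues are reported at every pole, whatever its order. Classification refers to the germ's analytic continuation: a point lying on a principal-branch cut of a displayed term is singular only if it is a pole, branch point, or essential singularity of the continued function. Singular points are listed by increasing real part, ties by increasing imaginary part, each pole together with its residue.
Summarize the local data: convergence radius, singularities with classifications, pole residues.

Radius of convergence at 0: 4/9.
At -6: a logarithmic branch point.
At 4/9: a pole of order 1; residue -2021/3663.

Denominator factor (k - 4/9): pole of order 1 at 4/9, modulus 4/9.
Branch term (17/7)*log(1 - k/(-6)): its argument vanishes at k = -6, a logarithmic branch point, modulus 6.
The radius of convergence is the smallest modulus among the singular points: 4/9.
The branch term is analytic at 4/9 and contributes nothing to the residue; only the rational part matters.
At the order-1 pole 4/9 set g(k) = (k - (4/9))*(rational part) = 5/37 - 17*k/11.
Simple pole: residue = g(a) at a = 4/9, which is -2021/3663.
List the singular points by increasing real part (a conjugate pair: the negative imaginary part first).


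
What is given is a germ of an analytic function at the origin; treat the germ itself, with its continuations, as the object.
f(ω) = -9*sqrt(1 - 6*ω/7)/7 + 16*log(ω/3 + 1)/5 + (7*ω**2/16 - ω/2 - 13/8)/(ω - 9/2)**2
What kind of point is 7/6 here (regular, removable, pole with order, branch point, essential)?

The point is an algebraic (square-root) branch point.

The term (-9/7)*sqrt(1 - ω/(7/6)) has argument 1 - 7/6/(7/6) = 0 at 7/6: a square-root (algebraic, two-sheeted) branch point; the remaining terms are analytic or single-valued there.


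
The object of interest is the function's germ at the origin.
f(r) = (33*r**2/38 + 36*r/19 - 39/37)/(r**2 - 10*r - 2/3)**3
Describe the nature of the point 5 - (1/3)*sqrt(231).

The point is a pole of order 3.

The denominator factor r**2 - 10*r - 2/3 vanishes at 5 - (1/3)*sqrt(231) and appears to the power 3; the numerator there equals 36851/703 - (67/19)*sqrt(231), nonzero, and no other factor vanishes.
Hence a pole whose order is the multiplicity, 3.


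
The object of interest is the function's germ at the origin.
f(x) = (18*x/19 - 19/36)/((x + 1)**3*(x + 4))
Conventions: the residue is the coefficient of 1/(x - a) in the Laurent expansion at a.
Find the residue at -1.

The residue is -2953/18468.

At the order-3 pole -1 set g(x) = (x - (-1))^3*f(x) = (18*x/19 - 19/36)/(x + 4).
Order-3 pole: residue = g''(a)/2; g''(-1) = -2953/9234, so the residue is -2953/18468.


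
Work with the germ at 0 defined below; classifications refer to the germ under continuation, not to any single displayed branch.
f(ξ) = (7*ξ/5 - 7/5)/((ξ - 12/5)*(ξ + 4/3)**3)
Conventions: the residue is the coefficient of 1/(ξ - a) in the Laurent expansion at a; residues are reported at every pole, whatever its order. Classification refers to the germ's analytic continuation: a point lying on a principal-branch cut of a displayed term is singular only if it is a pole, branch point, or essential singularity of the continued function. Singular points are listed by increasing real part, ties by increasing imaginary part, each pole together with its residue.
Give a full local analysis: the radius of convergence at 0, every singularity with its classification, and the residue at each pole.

Radius of convergence at 0: 4/3.
At -4/3: a pole of order 3; residue -135/3584.
At 12/5: a pole of order 1; residue 135/3584.

Denominator factor (ξ + 4/3)^3: pole of order 3 at -4/3, modulus 4/3.
Denominator factor (ξ - 12/5): pole of order 1 at 12/5, modulus 12/5.
The radius of convergence is the smallest modulus among the singular points: 4/3.
At the order-3 pole -4/3 set g(ξ) = (ξ - (-4/3))^3*f(ξ) = (7*ξ/5 - 7/5)/(ξ - 12/5).
Order-3 pole: residue = g''(a)/2; g''(-4/3) = -135/1792, so the residue is -135/3584.
At the order-1 pole 12/5 set g(ξ) = (ξ - (12/5))*f(ξ) = (7*ξ/5 - 7/5)/(ξ + 4/3)**3.
Simple pole: residue = g(a) at a = 12/5, which is 135/3584.
List the singular points by increasing real part (a conjugate pair: the negative imaginary part first).


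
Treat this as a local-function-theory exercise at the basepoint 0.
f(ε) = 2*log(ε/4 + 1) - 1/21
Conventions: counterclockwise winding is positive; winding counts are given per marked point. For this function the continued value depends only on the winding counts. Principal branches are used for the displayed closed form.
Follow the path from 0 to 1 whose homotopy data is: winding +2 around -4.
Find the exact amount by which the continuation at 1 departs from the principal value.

Continued minus principal equals (8)*pi*i.

The rational part is single-valued and drops out of the difference; each branch term changes only by its own monodromy.
(2)*log(1 - ε/(-4)): each positive loop around -4 adds 2*pi*i to the log, so winding +2 contributes (2)*(2)*2*pi*i = (8)*pi*i.
Summing the contributions at ε = 1 gives (8)*pi*i.


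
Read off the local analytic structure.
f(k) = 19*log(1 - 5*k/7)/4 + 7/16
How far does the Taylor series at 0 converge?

Branch term (19/4)*log(1 - k/(7/5)): its argument vanishes at k = 7/5, a logarithmic branch point, modulus 7/5.
The radius of convergence is the smallest modulus among the singular points: 7/5.

The radius of convergence is 7/5.


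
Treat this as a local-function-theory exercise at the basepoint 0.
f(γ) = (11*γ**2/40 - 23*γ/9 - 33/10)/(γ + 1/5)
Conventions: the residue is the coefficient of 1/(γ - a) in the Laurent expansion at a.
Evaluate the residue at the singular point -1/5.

The residue is -25001/9000.

At the order-1 pole -1/5 set g(γ) = (γ - (-1/5))*f(γ) = 11*γ**2/40 - 23*γ/9 - 33/10.
Simple pole: residue = g(a) at a = -1/5, which is -25001/9000.


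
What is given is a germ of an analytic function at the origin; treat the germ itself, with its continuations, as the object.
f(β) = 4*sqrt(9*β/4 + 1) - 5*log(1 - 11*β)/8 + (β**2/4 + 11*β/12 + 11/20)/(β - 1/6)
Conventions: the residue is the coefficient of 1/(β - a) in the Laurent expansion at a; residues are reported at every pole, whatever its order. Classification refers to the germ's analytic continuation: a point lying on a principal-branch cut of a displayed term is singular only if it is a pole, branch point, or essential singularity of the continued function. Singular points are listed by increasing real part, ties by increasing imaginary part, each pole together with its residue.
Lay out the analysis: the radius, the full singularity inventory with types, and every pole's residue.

Radius of convergence at 0: 1/11.
At -4/9: an algebraic (square-root) branch point.
At 1/11: a logarithmic branch point.
At 1/6: a pole of order 1; residue 511/720.

Denominator factor (β - 1/6): pole of order 1 at 1/6, modulus 1/6.
Branch term (-5/8)*log(1 - β/(1/11)): its argument vanishes at β = 1/11, a logarithmic branch point, modulus 1/11.
Branch term (4)*sqrt(1 - β/(-4/9)): its argument vanishes at β = -4/9, a square-root branch point, modulus 4/9.
The radius of convergence is the smallest modulus among the singular points: 1/11.
The branch terms are analytic at 1/6 and contribute nothing to the residue; only the rational part matters.
At the order-1 pole 1/6 set g(β) = (β - (1/6))*(rational part) = β**2/4 + 11*β/12 + 11/20.
Simple pole: residue = g(a) at a = 1/6, which is 511/720.
List the singular points by increasing real part (a conjugate pair: the negative imaginary part first).


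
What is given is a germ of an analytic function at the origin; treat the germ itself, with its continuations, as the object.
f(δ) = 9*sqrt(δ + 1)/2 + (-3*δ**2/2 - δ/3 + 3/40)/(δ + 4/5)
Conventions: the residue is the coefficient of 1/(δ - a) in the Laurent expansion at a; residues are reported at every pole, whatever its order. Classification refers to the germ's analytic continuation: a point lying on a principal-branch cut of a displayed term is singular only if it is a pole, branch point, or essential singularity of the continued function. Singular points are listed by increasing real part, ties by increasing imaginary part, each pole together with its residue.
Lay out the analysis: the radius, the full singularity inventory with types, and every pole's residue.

Denominator factor (δ + 4/5): pole of order 1 at -4/5, modulus 4/5.
Branch term (9/2)*sqrt(1 - δ/(-1)): its argument vanishes at δ = -1, a square-root branch point, modulus 1.
The radius of convergence is the smallest modulus among the singular points: 4/5.
The branch term is analytic at -4/5 and contributes nothing to the residue; only the rational part matters.
At the order-1 pole -4/5 set g(δ) = (δ - (-4/5))*(rational part) = -3*δ**2/2 - δ/3 + 3/40.
Simple pole: residue = g(a) at a = -4/5, which is -371/600.
List the singular points by increasing real part (a conjugate pair: the negative imaginary part first).

Radius of convergence at 0: 4/5.
At -1: an algebraic (square-root) branch point.
At -4/5: a pole of order 1; residue -371/600.


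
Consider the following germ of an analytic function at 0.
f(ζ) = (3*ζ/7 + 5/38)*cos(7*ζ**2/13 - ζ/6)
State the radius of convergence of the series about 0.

The factor cos(7*ζ**2/13 - ζ/6) is entire and contributes no finite singular point.
The polynomial part has no poles.
No finite singular points: the Taylor series at 0 converges everywhere.

The radius of convergence is infinite.


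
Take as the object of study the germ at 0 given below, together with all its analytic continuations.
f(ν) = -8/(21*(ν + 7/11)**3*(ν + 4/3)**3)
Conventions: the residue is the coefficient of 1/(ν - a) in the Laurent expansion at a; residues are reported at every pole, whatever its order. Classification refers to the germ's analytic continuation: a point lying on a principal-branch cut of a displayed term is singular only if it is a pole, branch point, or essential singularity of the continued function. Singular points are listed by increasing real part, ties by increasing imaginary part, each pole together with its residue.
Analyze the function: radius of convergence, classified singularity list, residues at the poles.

Denominator factor (ν + 4/3)^3: pole of order 3 at -4/3, modulus 4/3.
Denominator factor (ν + 7/11)^3: pole of order 3 at -7/11, modulus 7/11.
The radius of convergence is the smallest modulus among the singular points: 7/11.
At the order-3 pole -4/3 set g(ν) = (ν - (-4/3))^3*f(ν) = -8/(21*(ν + 7/11)**3).
Order-3 pole: residue = g''(a)/2; g''(-4/3) = 1252332576/45054401, so the residue is 626166288/45054401.
At the order-3 pole -7/11 set g(ν) = (ν - (-7/11))^3*f(ν) = -8/(21*(ν + 4/3)**3).
Order-3 pole: residue = g''(a)/2; g''(-7/11) = -1252332576/45054401, so the residue is -626166288/45054401.
List the singular points by increasing real part (a conjugate pair: the negative imaginary part first).

Radius of convergence at 0: 7/11.
At -4/3: a pole of order 3; residue 626166288/45054401.
At -7/11: a pole of order 3; residue -626166288/45054401.
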